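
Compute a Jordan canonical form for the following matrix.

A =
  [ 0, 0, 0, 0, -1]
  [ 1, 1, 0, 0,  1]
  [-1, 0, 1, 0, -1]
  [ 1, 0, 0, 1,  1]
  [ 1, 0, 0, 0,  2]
J_2(1) ⊕ J_1(1) ⊕ J_1(1) ⊕ J_1(1)

The characteristic polynomial is
  det(x·I − A) = x^5 - 5*x^4 + 10*x^3 - 10*x^2 + 5*x - 1 = (x - 1)^5

Eigenvalues and multiplicities (the geometric multiplicity of λ is n − rank(A − λI), which equals the number of Jordan blocks for λ):
  λ = 1: algebraic multiplicity = 5, geometric multiplicity = 4

Determining the block sizes for each eigenvalue:
  λ = 1: 4 blocks summing to 5 forces exactly one block of size 2 and the rest size 1 → block sizes [2, 1, 1, 1]

Assembling the blocks gives a Jordan form
J =
  [1, 1, 0, 0, 0]
  [0, 1, 0, 0, 0]
  [0, 0, 1, 0, 0]
  [0, 0, 0, 1, 0]
  [0, 0, 0, 0, 1]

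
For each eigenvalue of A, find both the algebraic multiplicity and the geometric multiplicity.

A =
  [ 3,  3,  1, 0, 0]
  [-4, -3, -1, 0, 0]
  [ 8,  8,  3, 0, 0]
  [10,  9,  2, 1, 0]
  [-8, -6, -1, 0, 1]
λ = 1: alg = 5, geom = 3

Step 1 — factor the characteristic polynomial to read off the algebraic multiplicities:
  χ_A(x) = (x - 1)^5

Step 2 — compute geometric multiplicities via the rank-nullity identity g(λ) = n − rank(A − λI):
  rank(A − (1)·I) = 2, so dim ker(A − (1)·I) = n − 2 = 3

Summary:
  λ = 1: algebraic multiplicity = 5, geometric multiplicity = 3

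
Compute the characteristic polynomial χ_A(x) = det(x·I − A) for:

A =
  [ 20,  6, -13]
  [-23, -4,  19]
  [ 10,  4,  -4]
x^3 - 12*x^2 + 48*x - 64

Expanding det(x·I − A) (e.g. by cofactor expansion or by noting that A is similar to its Jordan form J, which has the same characteristic polynomial as A) gives
  χ_A(x) = x^3 - 12*x^2 + 48*x - 64
which factors as (x - 4)^3. The eigenvalues (with algebraic multiplicities) are λ = 4 with multiplicity 3.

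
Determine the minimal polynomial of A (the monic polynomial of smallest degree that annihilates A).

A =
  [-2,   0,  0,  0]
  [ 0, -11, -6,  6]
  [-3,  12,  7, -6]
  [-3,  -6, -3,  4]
x^2 + x - 2

The characteristic polynomial is χ_A(x) = (x - 1)^2*(x + 2)^2, so the eigenvalues are known. The minimal polynomial is
  m_A(x) = Π_λ (x − λ)^{k_λ}
where k_λ is the size of the *largest* Jordan block for λ (equivalently, the smallest k with (A − λI)^k v = 0 for every generalised eigenvector v of λ).

  λ = -2: largest Jordan block has size 1, contributing (x + 2)
  λ = 1: largest Jordan block has size 1, contributing (x − 1)

So m_A(x) = (x - 1)*(x + 2) = x^2 + x - 2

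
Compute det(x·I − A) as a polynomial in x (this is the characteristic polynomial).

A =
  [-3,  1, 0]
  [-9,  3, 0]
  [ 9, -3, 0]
x^3

Expanding det(x·I − A) (e.g. by cofactor expansion or by noting that A is similar to its Jordan form J, which has the same characteristic polynomial as A) gives
  χ_A(x) = x^3
which factors as x^3. The eigenvalues (with algebraic multiplicities) are λ = 0 with multiplicity 3.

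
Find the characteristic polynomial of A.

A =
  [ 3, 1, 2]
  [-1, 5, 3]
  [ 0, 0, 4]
x^3 - 12*x^2 + 48*x - 64

Expanding det(x·I − A) (e.g. by cofactor expansion or by noting that A is similar to its Jordan form J, which has the same characteristic polynomial as A) gives
  χ_A(x) = x^3 - 12*x^2 + 48*x - 64
which factors as (x - 4)^3. The eigenvalues (with algebraic multiplicities) are λ = 4 with multiplicity 3.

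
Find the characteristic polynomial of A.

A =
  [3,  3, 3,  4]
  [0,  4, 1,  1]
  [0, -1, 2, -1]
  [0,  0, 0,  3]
x^4 - 12*x^3 + 54*x^2 - 108*x + 81

Expanding det(x·I − A) (e.g. by cofactor expansion or by noting that A is similar to its Jordan form J, which has the same characteristic polynomial as A) gives
  χ_A(x) = x^4 - 12*x^3 + 54*x^2 - 108*x + 81
which factors as (x - 3)^4. The eigenvalues (with algebraic multiplicities) are λ = 3 with multiplicity 4.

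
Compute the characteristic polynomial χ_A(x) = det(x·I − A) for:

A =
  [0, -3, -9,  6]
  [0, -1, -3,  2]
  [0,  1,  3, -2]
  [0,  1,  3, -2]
x^4

Expanding det(x·I − A) (e.g. by cofactor expansion or by noting that A is similar to its Jordan form J, which has the same characteristic polynomial as A) gives
  χ_A(x) = x^4
which factors as x^4. The eigenvalues (with algebraic multiplicities) are λ = 0 with multiplicity 4.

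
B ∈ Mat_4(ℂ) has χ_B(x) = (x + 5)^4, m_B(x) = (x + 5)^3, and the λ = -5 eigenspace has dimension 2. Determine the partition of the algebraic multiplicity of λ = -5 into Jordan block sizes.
Block sizes for λ = -5: [3, 1]

Step 1 — from the characteristic polynomial, algebraic multiplicity of λ = -5 is 4. From dim ker(B − (-5)·I) = 2, there are exactly 2 Jordan blocks for λ = -5.
Step 2 — from the minimal polynomial, the factor (x + 5)^3 tells us the largest block for λ = -5 has size 3.
Step 3 — with total size 4, 2 blocks, and largest block 3, the block sizes (in nonincreasing order) are [3, 1].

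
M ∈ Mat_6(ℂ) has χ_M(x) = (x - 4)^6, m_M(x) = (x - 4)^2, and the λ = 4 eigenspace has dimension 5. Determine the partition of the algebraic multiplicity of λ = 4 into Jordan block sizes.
Block sizes for λ = 4: [2, 1, 1, 1, 1]

Step 1 — from the characteristic polynomial, algebraic multiplicity of λ = 4 is 6. From dim ker(M − (4)·I) = 5, there are exactly 5 Jordan blocks for λ = 4.
Step 2 — from the minimal polynomial, the factor (x − 4)^2 tells us the largest block for λ = 4 has size 2.
Step 3 — with total size 6, 5 blocks, and largest block 2, the block sizes (in nonincreasing order) are [2, 1, 1, 1, 1].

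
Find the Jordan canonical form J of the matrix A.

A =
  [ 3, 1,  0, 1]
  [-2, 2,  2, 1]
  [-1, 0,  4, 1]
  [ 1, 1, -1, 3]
J_3(3) ⊕ J_1(3)

The characteristic polynomial is
  det(x·I − A) = x^4 - 12*x^3 + 54*x^2 - 108*x + 81 = (x - 3)^4

Eigenvalues and multiplicities (the geometric multiplicity of λ is n − rank(A − λI), which equals the number of Jordan blocks for λ):
  λ = 3: algebraic multiplicity = 4, geometric multiplicity = 2

Determining the block sizes for each eigenvalue:
  λ = 3: with am = 4 and gm = 2, the partition is not yet determined (e.g. several partitions of 4 into 2 parts exist). Let N = A − (3)·I. Computing rank(N^1) = 2, rank(N^2) = 1, rank(N^3) = 0; the number of blocks of size ≥ j is rank(N^{j−1}) − rank(N^j), giving [2, 1, 1]. So we have 1 block(s) of size 3, 1 block(s) of size 1 → block sizes [3, 1]

Assembling the blocks gives a Jordan form
J =
  [3, 1, 0, 0]
  [0, 3, 1, 0]
  [0, 0, 3, 0]
  [0, 0, 0, 3]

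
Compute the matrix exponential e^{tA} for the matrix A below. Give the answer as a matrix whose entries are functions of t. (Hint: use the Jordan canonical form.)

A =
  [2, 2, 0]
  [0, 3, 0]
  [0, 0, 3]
e^{tA} =
  [exp(2*t), 2*exp(3*t) - 2*exp(2*t), 0]
  [0, exp(3*t), 0]
  [0, 0, exp(3*t)]

Strategy: write A = P · J · P⁻¹ where J is a Jordan canonical form, so e^{tA} = P · e^{tJ} · P⁻¹, and e^{tJ} can be computed block-by-block.

A has Jordan form
J =
  [2, 0, 0]
  [0, 3, 0]
  [0, 0, 3]
(up to reordering of blocks).

Per-block formulas:
  For a 1×1 block at λ = 2: exp(t · [2]) = [e^(2t)].
  For a 1×1 block at λ = 3: exp(t · [3]) = [e^(3t)].

After assembling e^{tJ} and conjugating by P, we get:

e^{tA} =
  [exp(2*t), 2*exp(3*t) - 2*exp(2*t), 0]
  [0, exp(3*t), 0]
  [0, 0, exp(3*t)]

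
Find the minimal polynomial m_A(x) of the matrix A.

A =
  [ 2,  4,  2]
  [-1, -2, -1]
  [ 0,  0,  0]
x^2

The characteristic polynomial is χ_A(x) = x^3, so the eigenvalues are known. The minimal polynomial is
  m_A(x) = Π_λ (x − λ)^{k_λ}
where k_λ is the size of the *largest* Jordan block for λ (equivalently, the smallest k with (A − λI)^k v = 0 for every generalised eigenvector v of λ).

  λ = 0: largest Jordan block has size 2, contributing (x − 0)^2

So m_A(x) = x^2 = x^2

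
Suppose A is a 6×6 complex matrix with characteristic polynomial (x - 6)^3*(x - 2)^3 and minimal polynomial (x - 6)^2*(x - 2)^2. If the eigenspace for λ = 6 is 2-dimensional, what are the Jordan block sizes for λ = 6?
Block sizes for λ = 6: [2, 1]

Step 1 — from the characteristic polynomial, algebraic multiplicity of λ = 6 is 3. From dim ker(A − (6)·I) = 2, there are exactly 2 Jordan blocks for λ = 6.
Step 2 — from the minimal polynomial, the factor (x − 6)^2 tells us the largest block for λ = 6 has size 2.
Step 3 — with total size 3, 2 blocks, and largest block 2, the block sizes (in nonincreasing order) are [2, 1].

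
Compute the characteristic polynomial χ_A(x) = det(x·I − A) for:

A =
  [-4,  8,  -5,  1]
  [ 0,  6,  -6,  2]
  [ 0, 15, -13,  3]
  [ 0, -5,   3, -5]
x^4 + 16*x^3 + 96*x^2 + 256*x + 256

Expanding det(x·I − A) (e.g. by cofactor expansion or by noting that A is similar to its Jordan form J, which has the same characteristic polynomial as A) gives
  χ_A(x) = x^4 + 16*x^3 + 96*x^2 + 256*x + 256
which factors as (x + 4)^4. The eigenvalues (with algebraic multiplicities) are λ = -4 with multiplicity 4.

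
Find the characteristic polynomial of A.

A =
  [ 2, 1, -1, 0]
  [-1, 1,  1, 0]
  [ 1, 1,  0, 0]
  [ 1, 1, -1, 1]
x^4 - 4*x^3 + 6*x^2 - 4*x + 1

Expanding det(x·I − A) (e.g. by cofactor expansion or by noting that A is similar to its Jordan form J, which has the same characteristic polynomial as A) gives
  χ_A(x) = x^4 - 4*x^3 + 6*x^2 - 4*x + 1
which factors as (x - 1)^4. The eigenvalues (with algebraic multiplicities) are λ = 1 with multiplicity 4.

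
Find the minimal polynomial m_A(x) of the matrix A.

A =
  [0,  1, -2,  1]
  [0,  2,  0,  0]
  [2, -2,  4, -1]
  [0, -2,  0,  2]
x^2 - 4*x + 4

The characteristic polynomial is χ_A(x) = (x - 2)^4, so the eigenvalues are known. The minimal polynomial is
  m_A(x) = Π_λ (x − λ)^{k_λ}
where k_λ is the size of the *largest* Jordan block for λ (equivalently, the smallest k with (A − λI)^k v = 0 for every generalised eigenvector v of λ).

  λ = 2: largest Jordan block has size 2, contributing (x − 2)^2

So m_A(x) = (x - 2)^2 = x^2 - 4*x + 4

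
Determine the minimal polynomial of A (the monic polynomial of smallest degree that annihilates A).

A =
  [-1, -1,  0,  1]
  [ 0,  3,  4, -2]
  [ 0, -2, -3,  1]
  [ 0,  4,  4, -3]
x^2 + 2*x + 1

The characteristic polynomial is χ_A(x) = (x + 1)^4, so the eigenvalues are known. The minimal polynomial is
  m_A(x) = Π_λ (x − λ)^{k_λ}
where k_λ is the size of the *largest* Jordan block for λ (equivalently, the smallest k with (A − λI)^k v = 0 for every generalised eigenvector v of λ).

  λ = -1: largest Jordan block has size 2, contributing (x + 1)^2

So m_A(x) = (x + 1)^2 = x^2 + 2*x + 1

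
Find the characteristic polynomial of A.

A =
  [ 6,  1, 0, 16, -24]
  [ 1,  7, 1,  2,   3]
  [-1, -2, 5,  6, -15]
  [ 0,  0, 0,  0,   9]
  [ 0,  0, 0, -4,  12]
x^5 - 30*x^4 + 360*x^3 - 2160*x^2 + 6480*x - 7776

Expanding det(x·I − A) (e.g. by cofactor expansion or by noting that A is similar to its Jordan form J, which has the same characteristic polynomial as A) gives
  χ_A(x) = x^5 - 30*x^4 + 360*x^3 - 2160*x^2 + 6480*x - 7776
which factors as (x - 6)^5. The eigenvalues (with algebraic multiplicities) are λ = 6 with multiplicity 5.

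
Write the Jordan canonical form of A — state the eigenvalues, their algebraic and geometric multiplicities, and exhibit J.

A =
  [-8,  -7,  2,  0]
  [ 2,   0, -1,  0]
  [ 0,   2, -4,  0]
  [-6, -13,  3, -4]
J_3(-4) ⊕ J_1(-4)

The characteristic polynomial is
  det(x·I − A) = x^4 + 16*x^3 + 96*x^2 + 256*x + 256 = (x + 4)^4

Eigenvalues and multiplicities (the geometric multiplicity of λ is n − rank(A − λI), which equals the number of Jordan blocks for λ):
  λ = -4: algebraic multiplicity = 4, geometric multiplicity = 2

Determining the block sizes for each eigenvalue:
  λ = -4: with am = 4 and gm = 2, the partition is not yet determined (e.g. several partitions of 4 into 2 parts exist). Let N = A − (-4)·I. Computing rank(N^1) = 2, rank(N^2) = 1, rank(N^3) = 0; the number of blocks of size ≥ j is rank(N^{j−1}) − rank(N^j), giving [2, 1, 1]. So we have 1 block(s) of size 3, 1 block(s) of size 1 → block sizes [3, 1]

Assembling the blocks gives a Jordan form
J =
  [-4,  1,  0,  0]
  [ 0, -4,  1,  0]
  [ 0,  0, -4,  0]
  [ 0,  0,  0, -4]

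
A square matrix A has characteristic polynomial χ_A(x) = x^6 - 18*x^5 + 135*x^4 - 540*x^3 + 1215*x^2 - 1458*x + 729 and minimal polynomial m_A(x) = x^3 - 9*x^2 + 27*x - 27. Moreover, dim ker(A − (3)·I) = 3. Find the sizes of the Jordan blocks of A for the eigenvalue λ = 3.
Block sizes for λ = 3: [3, 2, 1]

Step 1 — from the characteristic polynomial, algebraic multiplicity of λ = 3 is 6. From dim ker(A − (3)·I) = 3, there are exactly 3 Jordan blocks for λ = 3.
Step 2 — from the minimal polynomial, the factor (x − 3)^3 tells us the largest block for λ = 3 has size 3.
Step 3 — with total size 6, 3 blocks, and largest block 3, the block sizes (in nonincreasing order) are [3, 2, 1].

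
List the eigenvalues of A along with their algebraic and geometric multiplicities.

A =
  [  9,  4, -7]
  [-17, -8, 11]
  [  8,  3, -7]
λ = -2: alg = 3, geom = 1

Step 1 — factor the characteristic polynomial to read off the algebraic multiplicities:
  χ_A(x) = (x + 2)^3

Step 2 — compute geometric multiplicities via the rank-nullity identity g(λ) = n − rank(A − λI):
  rank(A − (-2)·I) = 2, so dim ker(A − (-2)·I) = n − 2 = 1

Summary:
  λ = -2: algebraic multiplicity = 3, geometric multiplicity = 1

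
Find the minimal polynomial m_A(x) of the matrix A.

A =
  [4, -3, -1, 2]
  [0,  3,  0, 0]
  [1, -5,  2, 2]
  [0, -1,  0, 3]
x^2 - 6*x + 9

The characteristic polynomial is χ_A(x) = (x - 3)^4, so the eigenvalues are known. The minimal polynomial is
  m_A(x) = Π_λ (x − λ)^{k_λ}
where k_λ is the size of the *largest* Jordan block for λ (equivalently, the smallest k with (A − λI)^k v = 0 for every generalised eigenvector v of λ).

  λ = 3: largest Jordan block has size 2, contributing (x − 3)^2

So m_A(x) = (x - 3)^2 = x^2 - 6*x + 9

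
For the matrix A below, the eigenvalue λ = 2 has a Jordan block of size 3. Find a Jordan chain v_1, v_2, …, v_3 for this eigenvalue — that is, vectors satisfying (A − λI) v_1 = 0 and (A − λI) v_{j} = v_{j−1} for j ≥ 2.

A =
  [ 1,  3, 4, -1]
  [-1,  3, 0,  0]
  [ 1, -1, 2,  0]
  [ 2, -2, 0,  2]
A Jordan chain for λ = 2 of length 3:
v_1 = (-2, -2, 2, 4)ᵀ
v_2 = (3, 1, -1, -2)ᵀ
v_3 = (0, 1, 0, 0)ᵀ

Let N = A − (2)·I. We want v_3 with N^3 v_3 = 0 but N^2 v_3 ≠ 0; then v_{j-1} := N · v_j for j = 3, …, 2.

Pick v_3 = (0, 1, 0, 0)ᵀ.
Then v_2 = N · v_3 = (3, 1, -1, -2)ᵀ.
Then v_1 = N · v_2 = (-2, -2, 2, 4)ᵀ.

Sanity check: (A − (2)·I) v_1 = (0, 0, 0, 0)ᵀ = 0. ✓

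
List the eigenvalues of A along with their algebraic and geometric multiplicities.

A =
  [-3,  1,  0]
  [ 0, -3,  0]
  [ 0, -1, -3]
λ = -3: alg = 3, geom = 2

Step 1 — factor the characteristic polynomial to read off the algebraic multiplicities:
  χ_A(x) = (x + 3)^3

Step 2 — compute geometric multiplicities via the rank-nullity identity g(λ) = n − rank(A − λI):
  rank(A − (-3)·I) = 1, so dim ker(A − (-3)·I) = n − 1 = 2

Summary:
  λ = -3: algebraic multiplicity = 3, geometric multiplicity = 2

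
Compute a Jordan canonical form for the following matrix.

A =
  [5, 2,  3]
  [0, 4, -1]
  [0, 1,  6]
J_3(5)

The characteristic polynomial is
  det(x·I − A) = x^3 - 15*x^2 + 75*x - 125 = (x - 5)^3

Eigenvalues and multiplicities (the geometric multiplicity of λ is n − rank(A − λI), which equals the number of Jordan blocks for λ):
  λ = 5: algebraic multiplicity = 3, geometric multiplicity = 1

Determining the block sizes for each eigenvalue:
  λ = 5: one block (gm = 1), so the single block has size am = 3 → block sizes [3]

Assembling the blocks gives a Jordan form
J =
  [5, 1, 0]
  [0, 5, 1]
  [0, 0, 5]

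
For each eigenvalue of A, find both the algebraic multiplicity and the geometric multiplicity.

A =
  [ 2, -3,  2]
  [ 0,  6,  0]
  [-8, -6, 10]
λ = 6: alg = 3, geom = 2

Step 1 — factor the characteristic polynomial to read off the algebraic multiplicities:
  χ_A(x) = (x - 6)^3

Step 2 — compute geometric multiplicities via the rank-nullity identity g(λ) = n − rank(A − λI):
  rank(A − (6)·I) = 1, so dim ker(A − (6)·I) = n − 1 = 2

Summary:
  λ = 6: algebraic multiplicity = 3, geometric multiplicity = 2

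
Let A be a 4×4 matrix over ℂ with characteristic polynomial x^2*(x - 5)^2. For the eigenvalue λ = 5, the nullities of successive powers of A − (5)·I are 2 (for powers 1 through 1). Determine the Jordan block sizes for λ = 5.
Block sizes for λ = 5: [1, 1]

From the dimensions of kernels of powers, the number of Jordan blocks of size at least j is d_j − d_{j−1} where d_j = dim ker(N^j) (with d_0 = 0). Computing the differences gives [2].
The number of blocks of size exactly k is (#blocks of size ≥ k) − (#blocks of size ≥ k + 1), so the partition is: 2 block(s) of size 1.
In nonincreasing order the block sizes are [1, 1].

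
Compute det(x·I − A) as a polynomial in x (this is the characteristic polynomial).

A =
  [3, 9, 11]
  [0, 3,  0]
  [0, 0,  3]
x^3 - 9*x^2 + 27*x - 27

Expanding det(x·I − A) (e.g. by cofactor expansion or by noting that A is similar to its Jordan form J, which has the same characteristic polynomial as A) gives
  χ_A(x) = x^3 - 9*x^2 + 27*x - 27
which factors as (x - 3)^3. The eigenvalues (with algebraic multiplicities) are λ = 3 with multiplicity 3.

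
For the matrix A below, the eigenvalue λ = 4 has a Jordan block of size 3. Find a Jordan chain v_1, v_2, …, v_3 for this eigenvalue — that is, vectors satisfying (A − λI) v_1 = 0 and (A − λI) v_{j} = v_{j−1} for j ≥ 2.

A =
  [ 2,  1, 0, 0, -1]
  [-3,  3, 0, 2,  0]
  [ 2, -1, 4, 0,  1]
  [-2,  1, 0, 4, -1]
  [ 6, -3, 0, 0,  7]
A Jordan chain for λ = 4 of length 3:
v_1 = (-5, 5, 5, -5, 15)ᵀ
v_2 = (-2, -3, 2, -2, 6)ᵀ
v_3 = (1, 0, 0, 0, 0)ᵀ

Let N = A − (4)·I. We want v_3 with N^3 v_3 = 0 but N^2 v_3 ≠ 0; then v_{j-1} := N · v_j for j = 3, …, 2.

Pick v_3 = (1, 0, 0, 0, 0)ᵀ.
Then v_2 = N · v_3 = (-2, -3, 2, -2, 6)ᵀ.
Then v_1 = N · v_2 = (-5, 5, 5, -5, 15)ᵀ.

Sanity check: (A − (4)·I) v_1 = (0, 0, 0, 0, 0)ᵀ = 0. ✓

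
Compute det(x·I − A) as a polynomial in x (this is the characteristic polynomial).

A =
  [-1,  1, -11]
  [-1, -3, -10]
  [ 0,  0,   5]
x^3 - x^2 - 16*x - 20

Expanding det(x·I − A) (e.g. by cofactor expansion or by noting that A is similar to its Jordan form J, which has the same characteristic polynomial as A) gives
  χ_A(x) = x^3 - x^2 - 16*x - 20
which factors as (x - 5)*(x + 2)^2. The eigenvalues (with algebraic multiplicities) are λ = -2 with multiplicity 2, λ = 5 with multiplicity 1.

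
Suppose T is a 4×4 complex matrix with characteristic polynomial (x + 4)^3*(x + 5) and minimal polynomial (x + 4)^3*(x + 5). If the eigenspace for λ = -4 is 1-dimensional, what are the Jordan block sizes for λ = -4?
Block sizes for λ = -4: [3]

Step 1 — from the characteristic polynomial, algebraic multiplicity of λ = -4 is 3. From dim ker(T − (-4)·I) = 1, there are exactly 1 Jordan blocks for λ = -4.
Step 2 — from the minimal polynomial, the factor (x + 4)^3 tells us the largest block for λ = -4 has size 3.
Step 3 — with total size 3, 1 blocks, and largest block 3, the block sizes (in nonincreasing order) are [3].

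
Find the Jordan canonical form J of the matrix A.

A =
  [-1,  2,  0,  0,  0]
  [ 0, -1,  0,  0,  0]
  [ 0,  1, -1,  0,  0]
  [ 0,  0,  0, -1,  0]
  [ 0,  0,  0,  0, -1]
J_2(-1) ⊕ J_1(-1) ⊕ J_1(-1) ⊕ J_1(-1)

The characteristic polynomial is
  det(x·I − A) = x^5 + 5*x^4 + 10*x^3 + 10*x^2 + 5*x + 1 = (x + 1)^5

Eigenvalues and multiplicities (the geometric multiplicity of λ is n − rank(A − λI), which equals the number of Jordan blocks for λ):
  λ = -1: algebraic multiplicity = 5, geometric multiplicity = 4

Determining the block sizes for each eigenvalue:
  λ = -1: 4 blocks summing to 5 forces exactly one block of size 2 and the rest size 1 → block sizes [2, 1, 1, 1]

Assembling the blocks gives a Jordan form
J =
  [-1,  1,  0,  0,  0]
  [ 0, -1,  0,  0,  0]
  [ 0,  0, -1,  0,  0]
  [ 0,  0,  0, -1,  0]
  [ 0,  0,  0,  0, -1]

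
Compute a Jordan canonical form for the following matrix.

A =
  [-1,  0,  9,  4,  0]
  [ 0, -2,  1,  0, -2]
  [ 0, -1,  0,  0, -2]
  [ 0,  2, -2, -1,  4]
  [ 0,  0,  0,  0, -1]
J_3(-1) ⊕ J_1(-1) ⊕ J_1(-1)

The characteristic polynomial is
  det(x·I − A) = x^5 + 5*x^4 + 10*x^3 + 10*x^2 + 5*x + 1 = (x + 1)^5

Eigenvalues and multiplicities (the geometric multiplicity of λ is n − rank(A − λI), which equals the number of Jordan blocks for λ):
  λ = -1: algebraic multiplicity = 5, geometric multiplicity = 3

Determining the block sizes for each eigenvalue:
  λ = -1: with am = 5 and gm = 3, the partition is not yet determined (e.g. several partitions of 5 into 3 parts exist). Let N = A − (-1)·I. Computing rank(N^1) = 2, rank(N^2) = 1, rank(N^3) = 0; the number of blocks of size ≥ j is rank(N^{j−1}) − rank(N^j), giving [3, 1, 1]. So we have 1 block(s) of size 3, 2 block(s) of size 1 → block sizes [3, 1, 1]

Assembling the blocks gives a Jordan form
J =
  [-1,  1,  0,  0,  0]
  [ 0, -1,  1,  0,  0]
  [ 0,  0, -1,  0,  0]
  [ 0,  0,  0, -1,  0]
  [ 0,  0,  0,  0, -1]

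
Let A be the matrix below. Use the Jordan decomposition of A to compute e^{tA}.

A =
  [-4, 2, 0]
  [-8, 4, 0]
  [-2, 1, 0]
e^{tA} =
  [1 - 4*t, 2*t, 0]
  [-8*t, 4*t + 1, 0]
  [-2*t, t, 1]

Strategy: write A = P · J · P⁻¹ where J is a Jordan canonical form, so e^{tA} = P · e^{tJ} · P⁻¹, and e^{tJ} can be computed block-by-block.

A has Jordan form
J =
  [0, 1, 0]
  [0, 0, 0]
  [0, 0, 0]
(up to reordering of blocks).

Per-block formulas:
  For a 2×2 Jordan block J_2(0): exp(t · J_2(0)) = e^(0t)·(I + t·N), where N is the 2×2 nilpotent shift.
  For a 1×1 block at λ = 0: exp(t · [0]) = [e^(0t)].

After assembling e^{tJ} and conjugating by P, we get:

e^{tA} =
  [1 - 4*t, 2*t, 0]
  [-8*t, 4*t + 1, 0]
  [-2*t, t, 1]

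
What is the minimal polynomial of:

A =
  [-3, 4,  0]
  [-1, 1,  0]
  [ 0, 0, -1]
x^2 + 2*x + 1

The characteristic polynomial is χ_A(x) = (x + 1)^3, so the eigenvalues are known. The minimal polynomial is
  m_A(x) = Π_λ (x − λ)^{k_λ}
where k_λ is the size of the *largest* Jordan block for λ (equivalently, the smallest k with (A − λI)^k v = 0 for every generalised eigenvector v of λ).

  λ = -1: largest Jordan block has size 2, contributing (x + 1)^2

So m_A(x) = (x + 1)^2 = x^2 + 2*x + 1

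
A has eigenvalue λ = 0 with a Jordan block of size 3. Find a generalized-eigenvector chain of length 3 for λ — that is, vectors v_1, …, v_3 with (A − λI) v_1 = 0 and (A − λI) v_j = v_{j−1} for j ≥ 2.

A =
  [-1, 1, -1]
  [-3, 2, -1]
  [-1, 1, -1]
A Jordan chain for λ = 0 of length 3:
v_1 = (-1, -2, -1)ᵀ
v_2 = (-1, -3, -1)ᵀ
v_3 = (1, 0, 0)ᵀ

Let N = A − (0)·I. We want v_3 with N^3 v_3 = 0 but N^2 v_3 ≠ 0; then v_{j-1} := N · v_j for j = 3, …, 2.

Pick v_3 = (1, 0, 0)ᵀ.
Then v_2 = N · v_3 = (-1, -3, -1)ᵀ.
Then v_1 = N · v_2 = (-1, -2, -1)ᵀ.

Sanity check: (A − (0)·I) v_1 = (0, 0, 0)ᵀ = 0. ✓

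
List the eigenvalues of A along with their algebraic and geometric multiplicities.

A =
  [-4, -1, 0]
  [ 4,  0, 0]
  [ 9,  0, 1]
λ = -2: alg = 2, geom = 1; λ = 1: alg = 1, geom = 1

Step 1 — factor the characteristic polynomial to read off the algebraic multiplicities:
  χ_A(x) = (x - 1)*(x + 2)^2

Step 2 — compute geometric multiplicities via the rank-nullity identity g(λ) = n − rank(A − λI):
  rank(A − (-2)·I) = 2, so dim ker(A − (-2)·I) = n − 2 = 1
  rank(A − (1)·I) = 2, so dim ker(A − (1)·I) = n − 2 = 1

Summary:
  λ = -2: algebraic multiplicity = 2, geometric multiplicity = 1
  λ = 1: algebraic multiplicity = 1, geometric multiplicity = 1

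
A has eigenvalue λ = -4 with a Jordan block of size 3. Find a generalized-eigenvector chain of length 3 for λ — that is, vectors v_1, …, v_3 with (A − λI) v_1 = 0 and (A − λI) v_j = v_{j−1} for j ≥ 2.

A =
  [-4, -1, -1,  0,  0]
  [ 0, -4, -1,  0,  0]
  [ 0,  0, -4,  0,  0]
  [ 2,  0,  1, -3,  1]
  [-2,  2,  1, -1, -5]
A Jordan chain for λ = -4 of length 3:
v_1 = (1, 0, 0, 0, -2)ᵀ
v_2 = (-1, -1, 0, 1, 1)ᵀ
v_3 = (0, 0, 1, 0, 0)ᵀ

Let N = A − (-4)·I. We want v_3 with N^3 v_3 = 0 but N^2 v_3 ≠ 0; then v_{j-1} := N · v_j for j = 3, …, 2.

Pick v_3 = (0, 0, 1, 0, 0)ᵀ.
Then v_2 = N · v_3 = (-1, -1, 0, 1, 1)ᵀ.
Then v_1 = N · v_2 = (1, 0, 0, 0, -2)ᵀ.

Sanity check: (A − (-4)·I) v_1 = (0, 0, 0, 0, 0)ᵀ = 0. ✓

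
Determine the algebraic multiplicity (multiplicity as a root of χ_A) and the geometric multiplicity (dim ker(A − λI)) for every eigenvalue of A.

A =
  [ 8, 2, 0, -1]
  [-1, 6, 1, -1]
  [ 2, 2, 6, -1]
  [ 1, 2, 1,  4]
λ = 6: alg = 4, geom = 2

Step 1 — factor the characteristic polynomial to read off the algebraic multiplicities:
  χ_A(x) = (x - 6)^4

Step 2 — compute geometric multiplicities via the rank-nullity identity g(λ) = n − rank(A − λI):
  rank(A − (6)·I) = 2, so dim ker(A − (6)·I) = n − 2 = 2

Summary:
  λ = 6: algebraic multiplicity = 4, geometric multiplicity = 2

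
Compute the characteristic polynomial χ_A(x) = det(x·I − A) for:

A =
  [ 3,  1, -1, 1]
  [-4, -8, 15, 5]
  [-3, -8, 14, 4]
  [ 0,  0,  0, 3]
x^4 - 12*x^3 + 54*x^2 - 108*x + 81

Expanding det(x·I − A) (e.g. by cofactor expansion or by noting that A is similar to its Jordan form J, which has the same characteristic polynomial as A) gives
  χ_A(x) = x^4 - 12*x^3 + 54*x^2 - 108*x + 81
which factors as (x - 3)^4. The eigenvalues (with algebraic multiplicities) are λ = 3 with multiplicity 4.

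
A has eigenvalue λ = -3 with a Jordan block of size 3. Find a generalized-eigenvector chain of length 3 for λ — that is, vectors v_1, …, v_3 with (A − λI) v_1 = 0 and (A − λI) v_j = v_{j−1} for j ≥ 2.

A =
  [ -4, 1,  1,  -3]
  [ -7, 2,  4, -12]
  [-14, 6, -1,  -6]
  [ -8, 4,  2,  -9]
A Jordan chain for λ = -3 of length 3:
v_1 = (4, 12, -8, 0)ᵀ
v_2 = (-1, -7, -14, -8)ᵀ
v_3 = (1, 0, 0, 0)ᵀ

Let N = A − (-3)·I. We want v_3 with N^3 v_3 = 0 but N^2 v_3 ≠ 0; then v_{j-1} := N · v_j for j = 3, …, 2.

Pick v_3 = (1, 0, 0, 0)ᵀ.
Then v_2 = N · v_3 = (-1, -7, -14, -8)ᵀ.
Then v_1 = N · v_2 = (4, 12, -8, 0)ᵀ.

Sanity check: (A − (-3)·I) v_1 = (0, 0, 0, 0)ᵀ = 0. ✓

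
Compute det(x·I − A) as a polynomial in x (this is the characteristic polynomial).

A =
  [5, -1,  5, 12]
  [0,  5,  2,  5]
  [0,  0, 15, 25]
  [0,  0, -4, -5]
x^4 - 20*x^3 + 150*x^2 - 500*x + 625

Expanding det(x·I − A) (e.g. by cofactor expansion or by noting that A is similar to its Jordan form J, which has the same characteristic polynomial as A) gives
  χ_A(x) = x^4 - 20*x^3 + 150*x^2 - 500*x + 625
which factors as (x - 5)^4. The eigenvalues (with algebraic multiplicities) are λ = 5 with multiplicity 4.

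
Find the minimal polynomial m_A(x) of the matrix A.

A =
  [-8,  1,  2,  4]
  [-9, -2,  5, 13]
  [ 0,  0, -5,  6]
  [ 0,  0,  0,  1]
x^4 + 14*x^3 + 60*x^2 + 50*x - 125

The characteristic polynomial is χ_A(x) = (x - 1)*(x + 5)^3, so the eigenvalues are known. The minimal polynomial is
  m_A(x) = Π_λ (x − λ)^{k_λ}
where k_λ is the size of the *largest* Jordan block for λ (equivalently, the smallest k with (A − λI)^k v = 0 for every generalised eigenvector v of λ).

  λ = -5: largest Jordan block has size 3, contributing (x + 5)^3
  λ = 1: largest Jordan block has size 1, contributing (x − 1)

So m_A(x) = (x - 1)*(x + 5)^3 = x^4 + 14*x^3 + 60*x^2 + 50*x - 125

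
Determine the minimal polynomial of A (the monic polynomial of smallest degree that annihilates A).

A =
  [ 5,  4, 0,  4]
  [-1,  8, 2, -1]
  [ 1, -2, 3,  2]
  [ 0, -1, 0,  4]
x^3 - 15*x^2 + 75*x - 125

The characteristic polynomial is χ_A(x) = (x - 5)^4, so the eigenvalues are known. The minimal polynomial is
  m_A(x) = Π_λ (x − λ)^{k_λ}
where k_λ is the size of the *largest* Jordan block for λ (equivalently, the smallest k with (A − λI)^k v = 0 for every generalised eigenvector v of λ).

  λ = 5: largest Jordan block has size 3, contributing (x − 5)^3

So m_A(x) = (x - 5)^3 = x^3 - 15*x^2 + 75*x - 125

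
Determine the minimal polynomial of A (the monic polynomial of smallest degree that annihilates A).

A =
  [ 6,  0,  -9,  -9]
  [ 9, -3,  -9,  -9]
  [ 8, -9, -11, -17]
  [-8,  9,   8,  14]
x^3 - 9*x^2 + 108

The characteristic polynomial is χ_A(x) = (x - 6)^2*(x + 3)^2, so the eigenvalues are known. The minimal polynomial is
  m_A(x) = Π_λ (x − λ)^{k_λ}
where k_λ is the size of the *largest* Jordan block for λ (equivalently, the smallest k with (A − λI)^k v = 0 for every generalised eigenvector v of λ).

  λ = -3: largest Jordan block has size 1, contributing (x + 3)
  λ = 6: largest Jordan block has size 2, contributing (x − 6)^2

So m_A(x) = (x - 6)^2*(x + 3) = x^3 - 9*x^2 + 108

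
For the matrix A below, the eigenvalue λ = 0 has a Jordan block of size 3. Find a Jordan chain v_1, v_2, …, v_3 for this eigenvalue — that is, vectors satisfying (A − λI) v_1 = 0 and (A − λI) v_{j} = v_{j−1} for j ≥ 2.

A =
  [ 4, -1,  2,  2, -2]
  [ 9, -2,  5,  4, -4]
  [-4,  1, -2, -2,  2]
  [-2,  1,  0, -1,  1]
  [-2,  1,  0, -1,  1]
A Jordan chain for λ = 0 of length 3:
v_1 = (-1, -2, 1, 1, 1)ᵀ
v_2 = (4, 9, -4, -2, -2)ᵀ
v_3 = (1, 0, 0, 0, 0)ᵀ

Let N = A − (0)·I. We want v_3 with N^3 v_3 = 0 but N^2 v_3 ≠ 0; then v_{j-1} := N · v_j for j = 3, …, 2.

Pick v_3 = (1, 0, 0, 0, 0)ᵀ.
Then v_2 = N · v_3 = (4, 9, -4, -2, -2)ᵀ.
Then v_1 = N · v_2 = (-1, -2, 1, 1, 1)ᵀ.

Sanity check: (A − (0)·I) v_1 = (0, 0, 0, 0, 0)ᵀ = 0. ✓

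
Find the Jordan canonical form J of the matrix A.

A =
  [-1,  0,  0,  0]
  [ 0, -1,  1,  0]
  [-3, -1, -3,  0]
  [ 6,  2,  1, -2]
J_3(-2) ⊕ J_1(-1)

The characteristic polynomial is
  det(x·I − A) = x^4 + 7*x^3 + 18*x^2 + 20*x + 8 = (x + 1)*(x + 2)^3

Eigenvalues and multiplicities (the geometric multiplicity of λ is n − rank(A − λI), which equals the number of Jordan blocks for λ):
  λ = -2: algebraic multiplicity = 3, geometric multiplicity = 1
  λ = -1: algebraic multiplicity = 1, geometric multiplicity = 1

Determining the block sizes for each eigenvalue:
  λ = -2: one block (gm = 1), so the single block has size am = 3 → block sizes [3]
  λ = -1: one block (gm = 1), so the single block has size am = 1 → block sizes [1]

Assembling the blocks gives a Jordan form
J =
  [-2,  1,  0,  0]
  [ 0, -2,  1,  0]
  [ 0,  0, -2,  0]
  [ 0,  0,  0, -1]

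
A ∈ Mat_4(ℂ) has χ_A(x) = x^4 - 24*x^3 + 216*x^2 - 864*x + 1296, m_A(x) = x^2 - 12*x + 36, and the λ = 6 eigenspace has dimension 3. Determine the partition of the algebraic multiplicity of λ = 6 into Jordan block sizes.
Block sizes for λ = 6: [2, 1, 1]

Step 1 — from the characteristic polynomial, algebraic multiplicity of λ = 6 is 4. From dim ker(A − (6)·I) = 3, there are exactly 3 Jordan blocks for λ = 6.
Step 2 — from the minimal polynomial, the factor (x − 6)^2 tells us the largest block for λ = 6 has size 2.
Step 3 — with total size 4, 3 blocks, and largest block 2, the block sizes (in nonincreasing order) are [2, 1, 1].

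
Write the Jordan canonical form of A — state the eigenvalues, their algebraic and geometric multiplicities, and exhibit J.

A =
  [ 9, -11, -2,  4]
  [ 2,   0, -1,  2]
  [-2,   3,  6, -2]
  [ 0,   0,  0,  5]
J_3(5) ⊕ J_1(5)

The characteristic polynomial is
  det(x·I − A) = x^4 - 20*x^3 + 150*x^2 - 500*x + 625 = (x - 5)^4

Eigenvalues and multiplicities (the geometric multiplicity of λ is n − rank(A − λI), which equals the number of Jordan blocks for λ):
  λ = 5: algebraic multiplicity = 4, geometric multiplicity = 2

Determining the block sizes for each eigenvalue:
  λ = 5: with am = 4 and gm = 2, the partition is not yet determined (e.g. several partitions of 4 into 2 parts exist). Let N = A − (5)·I. Computing rank(N^1) = 2, rank(N^2) = 1, rank(N^3) = 0; the number of blocks of size ≥ j is rank(N^{j−1}) − rank(N^j), giving [2, 1, 1]. So we have 1 block(s) of size 3, 1 block(s) of size 1 → block sizes [3, 1]

Assembling the blocks gives a Jordan form
J =
  [5, 1, 0, 0]
  [0, 5, 1, 0]
  [0, 0, 5, 0]
  [0, 0, 0, 5]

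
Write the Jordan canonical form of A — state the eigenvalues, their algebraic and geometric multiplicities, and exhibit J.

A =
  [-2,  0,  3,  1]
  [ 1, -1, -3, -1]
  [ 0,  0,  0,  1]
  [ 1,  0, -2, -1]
J_3(-1) ⊕ J_1(-1)

The characteristic polynomial is
  det(x·I − A) = x^4 + 4*x^3 + 6*x^2 + 4*x + 1 = (x + 1)^4

Eigenvalues and multiplicities (the geometric multiplicity of λ is n − rank(A − λI), which equals the number of Jordan blocks for λ):
  λ = -1: algebraic multiplicity = 4, geometric multiplicity = 2

Determining the block sizes for each eigenvalue:
  λ = -1: with am = 4 and gm = 2, the partition is not yet determined (e.g. several partitions of 4 into 2 parts exist). Let N = A − (-1)·I. Computing rank(N^1) = 2, rank(N^2) = 1, rank(N^3) = 0; the number of blocks of size ≥ j is rank(N^{j−1}) − rank(N^j), giving [2, 1, 1]. So we have 1 block(s) of size 3, 1 block(s) of size 1 → block sizes [3, 1]

Assembling the blocks gives a Jordan form
J =
  [-1,  1,  0,  0]
  [ 0, -1,  1,  0]
  [ 0,  0, -1,  0]
  [ 0,  0,  0, -1]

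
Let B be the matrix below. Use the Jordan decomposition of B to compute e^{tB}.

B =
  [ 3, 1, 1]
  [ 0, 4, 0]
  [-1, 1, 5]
e^{tB} =
  [-t*exp(4*t) + exp(4*t), t*exp(4*t), t*exp(4*t)]
  [0, exp(4*t), 0]
  [-t*exp(4*t), t*exp(4*t), t*exp(4*t) + exp(4*t)]

Strategy: write B = P · J · P⁻¹ where J is a Jordan canonical form, so e^{tB} = P · e^{tJ} · P⁻¹, and e^{tJ} can be computed block-by-block.

B has Jordan form
J =
  [4, 1, 0]
  [0, 4, 0]
  [0, 0, 4]
(up to reordering of blocks).

Per-block formulas:
  For a 1×1 block at λ = 4: exp(t · [4]) = [e^(4t)].
  For a 2×2 Jordan block J_2(4): exp(t · J_2(4)) = e^(4t)·(I + t·N), where N is the 2×2 nilpotent shift.

After assembling e^{tJ} and conjugating by P, we get:

e^{tB} =
  [-t*exp(4*t) + exp(4*t), t*exp(4*t), t*exp(4*t)]
  [0, exp(4*t), 0]
  [-t*exp(4*t), t*exp(4*t), t*exp(4*t) + exp(4*t)]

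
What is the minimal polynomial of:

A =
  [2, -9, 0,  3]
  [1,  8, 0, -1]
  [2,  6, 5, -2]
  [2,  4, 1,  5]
x^3 - 15*x^2 + 75*x - 125

The characteristic polynomial is χ_A(x) = (x - 5)^4, so the eigenvalues are known. The minimal polynomial is
  m_A(x) = Π_λ (x − λ)^{k_λ}
where k_λ is the size of the *largest* Jordan block for λ (equivalently, the smallest k with (A − λI)^k v = 0 for every generalised eigenvector v of λ).

  λ = 5: largest Jordan block has size 3, contributing (x − 5)^3

So m_A(x) = (x - 5)^3 = x^3 - 15*x^2 + 75*x - 125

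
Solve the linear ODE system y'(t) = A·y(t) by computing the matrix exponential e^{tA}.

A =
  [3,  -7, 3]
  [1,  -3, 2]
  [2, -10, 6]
e^{tA} =
  [t*exp(2*t) + exp(2*t), -t^2*exp(2*t) - 7*t*exp(2*t), t^2*exp(2*t)/2 + 3*t*exp(2*t)]
  [t*exp(2*t), -t^2*exp(2*t) - 5*t*exp(2*t) + exp(2*t), t^2*exp(2*t)/2 + 2*t*exp(2*t)]
  [2*t*exp(2*t), -2*t^2*exp(2*t) - 10*t*exp(2*t), t^2*exp(2*t) + 4*t*exp(2*t) + exp(2*t)]

Strategy: write A = P · J · P⁻¹ where J is a Jordan canonical form, so e^{tA} = P · e^{tJ} · P⁻¹, and e^{tJ} can be computed block-by-block.

A has Jordan form
J =
  [2, 1, 0]
  [0, 2, 1]
  [0, 0, 2]
(up to reordering of blocks).

Per-block formulas:
  For a 3×3 Jordan block J_3(2): exp(t · J_3(2)) = e^(2t)·(I + t·N + (t^2/2)·N^2), where N is the 3×3 nilpotent shift.

After assembling e^{tJ} and conjugating by P, we get:

e^{tA} =
  [t*exp(2*t) + exp(2*t), -t^2*exp(2*t) - 7*t*exp(2*t), t^2*exp(2*t)/2 + 3*t*exp(2*t)]
  [t*exp(2*t), -t^2*exp(2*t) - 5*t*exp(2*t) + exp(2*t), t^2*exp(2*t)/2 + 2*t*exp(2*t)]
  [2*t*exp(2*t), -2*t^2*exp(2*t) - 10*t*exp(2*t), t^2*exp(2*t) + 4*t*exp(2*t) + exp(2*t)]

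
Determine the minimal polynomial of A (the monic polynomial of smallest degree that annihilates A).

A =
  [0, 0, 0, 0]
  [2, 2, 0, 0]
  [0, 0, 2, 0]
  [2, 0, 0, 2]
x^2 - 2*x

The characteristic polynomial is χ_A(x) = x*(x - 2)^3, so the eigenvalues are known. The minimal polynomial is
  m_A(x) = Π_λ (x − λ)^{k_λ}
where k_λ is the size of the *largest* Jordan block for λ (equivalently, the smallest k with (A − λI)^k v = 0 for every generalised eigenvector v of λ).

  λ = 0: largest Jordan block has size 1, contributing (x − 0)
  λ = 2: largest Jordan block has size 1, contributing (x − 2)

So m_A(x) = x*(x - 2) = x^2 - 2*x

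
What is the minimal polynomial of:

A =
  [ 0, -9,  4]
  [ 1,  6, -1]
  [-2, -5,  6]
x^3 - 12*x^2 + 48*x - 64

The characteristic polynomial is χ_A(x) = (x - 4)^3, so the eigenvalues are known. The minimal polynomial is
  m_A(x) = Π_λ (x − λ)^{k_λ}
where k_λ is the size of the *largest* Jordan block for λ (equivalently, the smallest k with (A − λI)^k v = 0 for every generalised eigenvector v of λ).

  λ = 4: largest Jordan block has size 3, contributing (x − 4)^3

So m_A(x) = (x - 4)^3 = x^3 - 12*x^2 + 48*x - 64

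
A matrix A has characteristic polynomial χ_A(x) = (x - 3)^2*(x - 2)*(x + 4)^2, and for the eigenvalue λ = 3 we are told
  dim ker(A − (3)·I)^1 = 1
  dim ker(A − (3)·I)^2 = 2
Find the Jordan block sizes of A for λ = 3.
Block sizes for λ = 3: [2]

From the dimensions of kernels of powers, the number of Jordan blocks of size at least j is d_j − d_{j−1} where d_j = dim ker(N^j) (with d_0 = 0). Computing the differences gives [1, 1].
The number of blocks of size exactly k is (#blocks of size ≥ k) − (#blocks of size ≥ k + 1), so the partition is: 1 block(s) of size 2.
In nonincreasing order the block sizes are [2].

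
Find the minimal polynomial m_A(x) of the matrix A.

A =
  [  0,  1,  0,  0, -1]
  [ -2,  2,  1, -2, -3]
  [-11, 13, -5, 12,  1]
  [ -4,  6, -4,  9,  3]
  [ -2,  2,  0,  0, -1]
x^3 - 3*x^2 + 3*x - 1

The characteristic polynomial is χ_A(x) = (x - 1)^5, so the eigenvalues are known. The minimal polynomial is
  m_A(x) = Π_λ (x − λ)^{k_λ}
where k_λ is the size of the *largest* Jordan block for λ (equivalently, the smallest k with (A − λI)^k v = 0 for every generalised eigenvector v of λ).

  λ = 1: largest Jordan block has size 3, contributing (x − 1)^3

So m_A(x) = (x - 1)^3 = x^3 - 3*x^2 + 3*x - 1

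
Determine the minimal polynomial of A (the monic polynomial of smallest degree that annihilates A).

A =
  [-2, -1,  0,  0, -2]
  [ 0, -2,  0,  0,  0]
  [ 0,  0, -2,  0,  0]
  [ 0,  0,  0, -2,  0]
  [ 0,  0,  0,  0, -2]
x^2 + 4*x + 4

The characteristic polynomial is χ_A(x) = (x + 2)^5, so the eigenvalues are known. The minimal polynomial is
  m_A(x) = Π_λ (x − λ)^{k_λ}
where k_λ is the size of the *largest* Jordan block for λ (equivalently, the smallest k with (A − λI)^k v = 0 for every generalised eigenvector v of λ).

  λ = -2: largest Jordan block has size 2, contributing (x + 2)^2

So m_A(x) = (x + 2)^2 = x^2 + 4*x + 4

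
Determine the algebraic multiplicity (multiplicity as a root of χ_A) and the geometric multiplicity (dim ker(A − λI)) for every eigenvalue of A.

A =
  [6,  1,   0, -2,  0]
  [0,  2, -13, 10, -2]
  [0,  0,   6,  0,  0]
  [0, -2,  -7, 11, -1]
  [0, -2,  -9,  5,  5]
λ = 6: alg = 5, geom = 2

Step 1 — factor the characteristic polynomial to read off the algebraic multiplicities:
  χ_A(x) = (x - 6)^5

Step 2 — compute geometric multiplicities via the rank-nullity identity g(λ) = n − rank(A − λI):
  rank(A − (6)·I) = 3, so dim ker(A − (6)·I) = n − 3 = 2

Summary:
  λ = 6: algebraic multiplicity = 5, geometric multiplicity = 2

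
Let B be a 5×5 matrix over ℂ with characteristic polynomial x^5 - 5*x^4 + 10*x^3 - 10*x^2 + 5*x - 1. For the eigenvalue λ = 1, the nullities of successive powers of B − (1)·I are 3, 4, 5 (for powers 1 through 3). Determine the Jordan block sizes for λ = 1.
Block sizes for λ = 1: [3, 1, 1]

From the dimensions of kernels of powers, the number of Jordan blocks of size at least j is d_j − d_{j−1} where d_j = dim ker(N^j) (with d_0 = 0). Computing the differences gives [3, 1, 1].
The number of blocks of size exactly k is (#blocks of size ≥ k) − (#blocks of size ≥ k + 1), so the partition is: 2 block(s) of size 1, 1 block(s) of size 3.
In nonincreasing order the block sizes are [3, 1, 1].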